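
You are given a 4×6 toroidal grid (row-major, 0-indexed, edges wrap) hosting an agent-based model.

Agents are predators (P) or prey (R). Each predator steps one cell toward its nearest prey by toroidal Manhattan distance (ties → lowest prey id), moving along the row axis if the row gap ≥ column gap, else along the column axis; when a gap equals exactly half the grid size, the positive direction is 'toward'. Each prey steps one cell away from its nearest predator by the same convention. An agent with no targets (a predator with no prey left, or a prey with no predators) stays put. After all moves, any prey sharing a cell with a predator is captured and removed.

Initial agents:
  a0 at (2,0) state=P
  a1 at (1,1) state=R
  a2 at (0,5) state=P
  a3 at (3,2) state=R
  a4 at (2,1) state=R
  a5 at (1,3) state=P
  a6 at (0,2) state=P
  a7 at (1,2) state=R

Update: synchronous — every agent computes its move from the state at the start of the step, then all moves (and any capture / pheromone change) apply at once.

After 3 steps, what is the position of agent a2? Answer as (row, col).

(0, 2)

t=1: a0@(2,1):P a1@(0,1):R a2@(0,0):P a3@(2,2):R a4@(2,2):R a5@(1,2):P a6@(3,2):P a7@(1,1):R
t=2: a0@(2,2):P a1@(0,2):R a2@(0,1):P a3@(2,3):R a4@(2,3):R a5@(2,2):P a6@(2,2):P
t=3: a0@(2,3):P a1@(0,3):R a2@(0,2):P a3@(2,4):R a4@(2,4):R a5@(2,3):P a6@(2,3):P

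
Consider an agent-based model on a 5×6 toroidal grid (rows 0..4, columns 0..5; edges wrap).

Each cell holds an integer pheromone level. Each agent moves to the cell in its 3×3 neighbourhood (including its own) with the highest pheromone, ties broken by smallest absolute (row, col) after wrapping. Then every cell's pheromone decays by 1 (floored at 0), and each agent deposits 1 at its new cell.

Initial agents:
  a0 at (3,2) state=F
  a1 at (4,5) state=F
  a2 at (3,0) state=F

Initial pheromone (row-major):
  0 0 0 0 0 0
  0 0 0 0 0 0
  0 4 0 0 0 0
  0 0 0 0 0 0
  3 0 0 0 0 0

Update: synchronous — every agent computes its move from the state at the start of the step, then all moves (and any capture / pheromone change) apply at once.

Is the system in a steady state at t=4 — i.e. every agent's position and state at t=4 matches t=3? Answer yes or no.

t=1: a0@(2,1) a1@(4,0) a2@(2,1) | pheromone: 0 0 0 0 0 0 / 0 0 0 0 0 0 / 0 5 0 0 0 0 / 0 0 0 0 0 0 / 3 0 0 0 0 0
t=2: a0@(2,1) a1@(4,0) a2@(2,1) | pheromone: 0 0 0 0 0 0 / 0 0 0 0 0 0 / 0 6 0 0 0 0 / 0 0 0 0 0 0 / 3 0 0 0 0 0
t=3: a0@(2,1) a1@(4,0) a2@(2,1) | pheromone: 0 0 0 0 0 0 / 0 0 0 0 0 0 / 0 7 0 0 0 0 / 0 0 0 0 0 0 / 3 0 0 0 0 0
t=4: a0@(2,1) a1@(4,0) a2@(2,1) | pheromone: 0 0 0 0 0 0 / 0 0 0 0 0 0 / 0 8 0 0 0 0 / 0 0 0 0 0 0 / 3 0 0 0 0 0

yes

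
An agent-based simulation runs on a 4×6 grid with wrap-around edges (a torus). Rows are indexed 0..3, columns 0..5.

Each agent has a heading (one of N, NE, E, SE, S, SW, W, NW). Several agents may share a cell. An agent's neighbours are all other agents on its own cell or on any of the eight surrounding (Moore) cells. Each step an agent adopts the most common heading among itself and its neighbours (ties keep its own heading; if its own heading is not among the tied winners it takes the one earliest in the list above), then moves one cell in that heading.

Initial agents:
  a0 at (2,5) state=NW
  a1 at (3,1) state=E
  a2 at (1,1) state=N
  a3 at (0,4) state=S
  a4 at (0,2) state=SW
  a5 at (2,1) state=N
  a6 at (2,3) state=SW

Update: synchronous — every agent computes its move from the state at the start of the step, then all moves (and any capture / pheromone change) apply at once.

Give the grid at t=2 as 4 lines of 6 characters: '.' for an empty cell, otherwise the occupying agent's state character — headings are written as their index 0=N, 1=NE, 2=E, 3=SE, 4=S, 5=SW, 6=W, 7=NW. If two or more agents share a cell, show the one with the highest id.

.5.7..
......
....4.
.0.2..

t=1: a0@(1,4):NW a1@(3,2):E a2@(0,1):N a3@(1,4):S a4@(1,1):SW a5@(1,1):N a6@(3,2):SW
t=2: a0@(0,3):NW a1@(3,3):E a2@(3,1):N a3@(2,4):S a4@(0,1):N a5@(0,1):N a6@(0,1):SW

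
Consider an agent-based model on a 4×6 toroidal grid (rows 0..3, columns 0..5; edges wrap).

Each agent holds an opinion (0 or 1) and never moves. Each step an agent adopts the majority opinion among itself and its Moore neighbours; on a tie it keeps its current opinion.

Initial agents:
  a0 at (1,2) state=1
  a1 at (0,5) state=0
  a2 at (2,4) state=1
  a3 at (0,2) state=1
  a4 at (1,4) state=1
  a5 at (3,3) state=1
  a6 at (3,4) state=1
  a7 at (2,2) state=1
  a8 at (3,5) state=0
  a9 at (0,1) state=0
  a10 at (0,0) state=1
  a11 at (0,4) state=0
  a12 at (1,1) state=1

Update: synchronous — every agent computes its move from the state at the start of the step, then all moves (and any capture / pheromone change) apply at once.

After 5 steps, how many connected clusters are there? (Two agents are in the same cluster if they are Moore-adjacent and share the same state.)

t=1: a0@(1,2):1 a1@(0,5):0 a2@(2,4):1 a3@(0,2):1 a4@(1,4):1 a5@(3,3):1 a6@(3,4):1 a7@(2,2):1 a8@(3,5):0 a9@(0,1):1 a10@(0,0):0 a11@(0,4):0 a12@(1,1):1
t=2: (unchanged — steady state)

2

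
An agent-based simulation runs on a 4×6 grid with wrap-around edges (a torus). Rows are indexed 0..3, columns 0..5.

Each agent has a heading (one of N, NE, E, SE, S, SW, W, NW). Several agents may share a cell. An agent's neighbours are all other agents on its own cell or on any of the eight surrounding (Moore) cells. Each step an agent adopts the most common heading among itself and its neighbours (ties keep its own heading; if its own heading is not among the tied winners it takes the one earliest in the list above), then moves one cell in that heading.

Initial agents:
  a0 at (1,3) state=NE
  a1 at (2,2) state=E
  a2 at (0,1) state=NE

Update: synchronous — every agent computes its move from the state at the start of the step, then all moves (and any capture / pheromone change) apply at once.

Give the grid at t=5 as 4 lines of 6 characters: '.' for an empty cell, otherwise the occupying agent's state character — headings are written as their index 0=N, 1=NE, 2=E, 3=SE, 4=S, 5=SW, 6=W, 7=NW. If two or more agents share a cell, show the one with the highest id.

t=1: a0@(0,4):NE a1@(2,3):E a2@(3,2):NE
t=2: a0@(3,5):NE a1@(2,4):E a2@(2,3):NE
t=3: a0@(2,0):NE a1@(1,5):NE a2@(1,4):NE
t=4: a0@(1,1):NE a1@(0,0):NE a2@(0,5):NE
t=5: a0@(0,2):NE a1@(3,1):NE a2@(3,0):NE

..1...
......
......
11....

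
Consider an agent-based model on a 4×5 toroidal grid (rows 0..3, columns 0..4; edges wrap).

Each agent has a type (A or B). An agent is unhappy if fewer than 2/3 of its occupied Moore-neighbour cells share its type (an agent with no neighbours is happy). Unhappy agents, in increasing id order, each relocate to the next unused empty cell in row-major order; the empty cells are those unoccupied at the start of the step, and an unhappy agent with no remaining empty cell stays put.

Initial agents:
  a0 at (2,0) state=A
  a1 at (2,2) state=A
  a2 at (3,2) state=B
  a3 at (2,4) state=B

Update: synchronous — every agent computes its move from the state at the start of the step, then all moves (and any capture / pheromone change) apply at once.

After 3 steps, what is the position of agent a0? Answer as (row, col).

(0, 1)

t=1: a0@(0,0):A a1@(0,1):A a2@(0,2):B a3@(0,3):B
t=2: a0@(0,0):A a1@(0,4):A a2@(1,0):B a3@(0,3):B
t=3: a0@(0,1):A a1@(0,2):A a2@(1,1):B a3@(1,2):B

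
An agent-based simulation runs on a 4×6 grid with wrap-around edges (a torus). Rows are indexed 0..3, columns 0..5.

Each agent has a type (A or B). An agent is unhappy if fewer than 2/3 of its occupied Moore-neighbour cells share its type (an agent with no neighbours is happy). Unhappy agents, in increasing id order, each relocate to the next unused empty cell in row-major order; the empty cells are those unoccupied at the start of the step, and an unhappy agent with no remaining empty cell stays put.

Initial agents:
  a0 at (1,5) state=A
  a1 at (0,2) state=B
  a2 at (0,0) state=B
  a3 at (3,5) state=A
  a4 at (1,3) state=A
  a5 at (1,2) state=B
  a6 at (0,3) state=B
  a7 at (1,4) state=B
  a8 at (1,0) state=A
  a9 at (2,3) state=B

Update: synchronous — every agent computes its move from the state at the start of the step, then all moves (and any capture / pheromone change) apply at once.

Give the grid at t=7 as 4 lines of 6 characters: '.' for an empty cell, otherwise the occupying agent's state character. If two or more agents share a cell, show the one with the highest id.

A.B.AA
.BBB.A
..BB..
......

t=1: a0@(0,1):A a1@(0,2):B a2@(0,4):B a3@(0,5):A a4@(1,1):A a5@(1,2):B a6@(0,3):B a7@(2,0):B a8@(2,1):A a9@(2,3):B
t=2: a0@(0,0):A a1@(1,0):B a2@(1,3):B a3@(1,4):A a4@(1,5):A a5@(2,2):B a6@(0,3):B a7@(2,4):B a8@(2,5):A a9@(2,3):B
t=3: a0@(0,1):A a1@(0,2):B a2@(1,3):B a3@(0,4):A a4@(0,5):A a5@(2,2):B a6@(1,1):B a7@(1,2):B a8@(2,0):A a9@(2,3):B
t=4: a0@(0,0):A a1@(0,2):B a2@(1,3):B a3@(0,3):A a4@(0,5):A a5@(2,2):B a6@(1,0):B a7@(1,2):B a8@(1,4):A a9@(2,3):B
t=5: a0@(0,1):A a1@(0,2):B a2@(1,3):B a3@(0,4):A a4@(0,5):A a5@(2,2):B a6@(1,1):B a7@(1,2):B a8@(1,5):A a9@(2,3):B
t=6: a0@(0,0):A a1@(0,2):B a2@(1,3):B a3@(0,4):A a4@(0,5):A a5@(2,2):B a6@(1,1):B a7@(1,2):B a8@(1,5):A a9@(2,3):B
t=7: (unchanged — steady state)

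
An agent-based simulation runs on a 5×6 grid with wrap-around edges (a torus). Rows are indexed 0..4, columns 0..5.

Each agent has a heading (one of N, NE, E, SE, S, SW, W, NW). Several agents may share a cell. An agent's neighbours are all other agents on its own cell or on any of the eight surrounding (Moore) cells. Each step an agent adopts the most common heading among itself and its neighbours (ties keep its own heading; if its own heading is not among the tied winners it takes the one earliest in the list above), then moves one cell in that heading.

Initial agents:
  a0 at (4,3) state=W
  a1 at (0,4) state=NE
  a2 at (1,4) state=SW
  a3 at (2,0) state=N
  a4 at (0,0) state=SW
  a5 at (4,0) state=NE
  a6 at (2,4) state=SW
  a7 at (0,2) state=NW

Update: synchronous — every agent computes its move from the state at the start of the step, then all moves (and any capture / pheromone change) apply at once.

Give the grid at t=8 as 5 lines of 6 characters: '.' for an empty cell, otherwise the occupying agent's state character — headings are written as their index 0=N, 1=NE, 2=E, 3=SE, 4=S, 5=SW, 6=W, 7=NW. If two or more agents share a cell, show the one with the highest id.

555...
......
......
5...5.
555...

t=1: a0@(4,2):W a1@(4,5):NE a2@(2,3):SW a3@(1,0):N a4@(1,5):SW a5@(3,1):NE a6@(3,3):SW a7@(4,1):NW
t=2: a0@(4,1):W a1@(3,0):NE a2@(3,2):SW a3@(0,0):N a4@(2,4):SW a5@(2,2):NE a6@(4,2):SW a7@(3,0):NW
t=3: a0@(0,0):SW a1@(2,1):NE a2@(4,1):SW a3@(4,0):N a4@(3,3):SW a5@(1,3):NE a6@(0,1):SW a7@(2,5):NW
t=4: a0@(1,5):SW a1@(1,2):NE a2@(0,0):SW a3@(0,5):SW a4@(4,2):SW a5@(0,4):NE a6@(1,0):SW a7@(1,4):NW
t=5: a0@(2,4):SW a1@(0,3):NE a2@(1,5):SW a3@(1,4):SW a4@(0,1):SW a5@(1,3):SW a6@(2,5):SW a7@(2,3):SW
t=6: a0@(3,3):SW a1@(1,2):SW a2@(2,4):SW a3@(2,3):SW a4@(1,0):SW a5@(2,2):SW a6@(3,4):SW a7@(3,2):SW
t=7: a0@(4,2):SW a1@(2,1):SW a2@(3,3):SW a3@(3,2):SW a4@(2,5):SW a5@(3,1):SW a6@(4,3):SW a7@(4,1):SW
t=8: a0@(0,1):SW a1@(3,0):SW a2@(4,2):SW a3@(4,1):SW a4@(3,4):SW a5@(4,0):SW a6@(0,2):SW a7@(0,0):SW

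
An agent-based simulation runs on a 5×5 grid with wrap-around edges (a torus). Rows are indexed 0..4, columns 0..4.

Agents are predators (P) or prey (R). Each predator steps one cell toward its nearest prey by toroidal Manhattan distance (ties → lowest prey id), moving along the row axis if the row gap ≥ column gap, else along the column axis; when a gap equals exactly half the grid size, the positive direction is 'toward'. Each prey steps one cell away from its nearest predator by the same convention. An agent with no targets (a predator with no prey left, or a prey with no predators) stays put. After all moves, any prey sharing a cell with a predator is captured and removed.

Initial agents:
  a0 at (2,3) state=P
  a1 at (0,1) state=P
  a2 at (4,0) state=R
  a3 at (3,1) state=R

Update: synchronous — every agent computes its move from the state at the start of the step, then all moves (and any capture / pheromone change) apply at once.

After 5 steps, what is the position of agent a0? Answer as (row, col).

t=1: a0@(2,2):P a1@(4,1):P a2@(3,0):R a3@(2,1):R
t=2: a0@(2,1):P a1@(3,1):P a2@(2,0):R a3@(2,0):R
t=3: a0@(2,0):P a1@(2,1):P a2@(2,4):R a3@(2,4):R
t=4: a0@(2,4):P a1@(2,0):P a2@(2,3):R a3@(2,3):R
t=5: a0@(2,3):P a1@(2,4):P a2@(2,2):R a3@(2,2):R

(2, 3)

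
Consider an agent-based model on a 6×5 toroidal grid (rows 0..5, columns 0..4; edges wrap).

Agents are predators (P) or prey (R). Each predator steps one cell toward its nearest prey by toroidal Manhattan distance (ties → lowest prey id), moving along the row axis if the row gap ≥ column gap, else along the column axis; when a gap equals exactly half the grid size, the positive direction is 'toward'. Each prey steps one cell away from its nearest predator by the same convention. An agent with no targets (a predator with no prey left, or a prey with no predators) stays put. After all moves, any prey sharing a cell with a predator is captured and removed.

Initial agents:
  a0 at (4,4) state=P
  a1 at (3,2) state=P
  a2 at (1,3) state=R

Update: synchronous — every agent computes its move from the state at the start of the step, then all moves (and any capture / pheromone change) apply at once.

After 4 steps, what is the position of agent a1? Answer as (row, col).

t=1: a0@(5,4):P a1@(2,2):P a2@(0,3):R
t=2: a0@(0,4):P a1@(1,2):P a2@(1,3):R
t=3: a0@(1,4):P a1@(1,3):P
t=4: (unchanged — steady state)

(1, 3)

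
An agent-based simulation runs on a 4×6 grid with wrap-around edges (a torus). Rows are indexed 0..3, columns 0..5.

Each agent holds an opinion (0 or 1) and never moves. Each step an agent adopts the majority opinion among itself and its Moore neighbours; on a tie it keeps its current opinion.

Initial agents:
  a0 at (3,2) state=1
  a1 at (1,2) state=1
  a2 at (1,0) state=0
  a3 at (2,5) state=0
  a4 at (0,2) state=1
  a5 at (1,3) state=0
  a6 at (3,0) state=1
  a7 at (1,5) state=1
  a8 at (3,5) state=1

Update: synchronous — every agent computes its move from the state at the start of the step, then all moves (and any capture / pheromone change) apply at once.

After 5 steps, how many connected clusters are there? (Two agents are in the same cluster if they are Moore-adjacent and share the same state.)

t=1: a0@(3,2):1 a1@(1,2):1 a2@(1,0):0 a3@(2,5):1 a4@(0,2):1 a5@(1,3):1 a6@(3,0):1 a7@(1,5):0 a8@(3,5):1
t=2: (unchanged — steady state)

3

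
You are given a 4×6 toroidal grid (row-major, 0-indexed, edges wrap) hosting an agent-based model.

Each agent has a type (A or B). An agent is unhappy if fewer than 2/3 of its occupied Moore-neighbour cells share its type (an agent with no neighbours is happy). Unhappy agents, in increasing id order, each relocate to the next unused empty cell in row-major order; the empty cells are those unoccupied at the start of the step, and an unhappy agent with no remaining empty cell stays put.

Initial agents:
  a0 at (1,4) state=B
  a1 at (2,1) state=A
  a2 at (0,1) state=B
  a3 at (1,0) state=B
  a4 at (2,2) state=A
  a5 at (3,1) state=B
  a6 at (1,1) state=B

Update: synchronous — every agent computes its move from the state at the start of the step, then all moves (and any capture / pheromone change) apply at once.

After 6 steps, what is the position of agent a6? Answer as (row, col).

(2, 0)

t=1: a0@(1,4):B a1@(0,0):A a2@(0,1):B a3@(1,0):B a4@(0,2):A a5@(0,3):B a6@(0,4):B
t=2: a0@(1,4):B a1@(0,5):A a2@(1,1):B a3@(1,2):B a4@(1,3):A a5@(0,3):B a6@(0,4):B
t=3: a0@(0,0):B a1@(0,1):A a2@(1,1):B a3@(1,2):B a4@(0,2):A a5@(0,3):B a6@(1,0):B
t=4: a0@(0,0):B a1@(0,4):A a2@(0,5):B a3@(1,3):B a4@(1,4):A a5@(1,5):B a6@(1,0):B
t=5: a0@(0,0):B a1@(0,1):A a2@(0,2):B a3@(0,3):B a4@(1,1):A a5@(1,2):B a6@(1,0):B
t=6: a0@(0,4):B a1@(0,5):A a2@(1,3):B a3@(0,3):B a4@(1,4):A a5@(1,5):B a6@(2,0):B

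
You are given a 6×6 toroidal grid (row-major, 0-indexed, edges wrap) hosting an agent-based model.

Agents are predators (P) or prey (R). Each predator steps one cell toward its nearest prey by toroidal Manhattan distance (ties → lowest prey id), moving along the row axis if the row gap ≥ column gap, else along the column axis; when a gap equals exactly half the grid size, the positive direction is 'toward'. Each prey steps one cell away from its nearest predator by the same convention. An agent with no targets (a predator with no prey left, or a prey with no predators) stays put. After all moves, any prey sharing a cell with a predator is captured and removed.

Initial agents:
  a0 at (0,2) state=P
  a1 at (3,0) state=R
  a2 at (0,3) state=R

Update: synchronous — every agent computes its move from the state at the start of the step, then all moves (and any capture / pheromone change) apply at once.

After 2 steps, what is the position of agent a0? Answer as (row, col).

t=1: a0@(0,3):P a1@(2,0):R a2@(0,4):R
t=2: a0@(0,4):P a1@(2,5):R a2@(0,5):R

(0, 4)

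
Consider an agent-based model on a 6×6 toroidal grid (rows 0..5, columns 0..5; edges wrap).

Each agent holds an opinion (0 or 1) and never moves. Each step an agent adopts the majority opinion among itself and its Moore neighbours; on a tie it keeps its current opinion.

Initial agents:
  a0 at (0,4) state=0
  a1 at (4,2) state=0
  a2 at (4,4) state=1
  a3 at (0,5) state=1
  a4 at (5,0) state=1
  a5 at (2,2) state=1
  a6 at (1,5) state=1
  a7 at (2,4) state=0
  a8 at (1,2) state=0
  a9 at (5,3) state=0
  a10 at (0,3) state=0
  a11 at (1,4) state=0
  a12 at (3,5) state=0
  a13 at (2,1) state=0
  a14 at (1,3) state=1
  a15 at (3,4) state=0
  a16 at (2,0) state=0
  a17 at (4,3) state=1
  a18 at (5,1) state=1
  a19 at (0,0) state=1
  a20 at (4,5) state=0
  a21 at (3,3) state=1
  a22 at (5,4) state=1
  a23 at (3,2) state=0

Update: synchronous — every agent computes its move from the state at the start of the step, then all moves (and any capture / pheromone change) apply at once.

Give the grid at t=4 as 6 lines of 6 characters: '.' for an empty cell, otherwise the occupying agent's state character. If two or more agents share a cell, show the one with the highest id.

1..001
..0000
000.0.
..0000
..0000
11.01.

t=1: a0@(0,4):0 a1@(4,2):0 a2@(4,4):1 a3@(0,5):1 a4@(5,0):1 a5@(2,2):1 a6@(1,5):0 a7@(2,4):0 a8@(1,2):0 a9@(5,3):0 a10@(0,3):0 a11@(1,4):0 a12@(3,5):0 a13@(2,1):0 a14@(1,3):0 a15@(3,4):0 a16@(2,0):0 a17@(4,3):1 a18@(5,1):1 a19@(0,0):1 a20@(4,5):0 a21@(3,3):1 a22@(5,4):1 a23@(3,2):0
t=2: a0@(0,4):0 a1@(4,2):0 a2@(4,4):1 a3@(0,5):1 a4@(5,0):1 a5@(2,2):0 a6@(1,5):0 a7@(2,4):0 a8@(1,2):0 a9@(5,3):0 a10@(0,3):0 a11@(1,4):0 a12@(3,5):0 a13@(2,1):0 a14@(1,3):0 a15@(3,4):0 a16@(2,0):0 a17@(4,3):1 a18@(5,1):1 a19@(0,0):1 a20@(4,5):0 a21@(3,3):1 a22@(5,4):1 a23@(3,2):0
t=3: a0@(0,4):0 a1@(4,2):0 a2@(4,4):1 a3@(0,5):1 a4@(5,0):1 a5@(2,2):0 a6@(1,5):0 a7@(2,4):0 a8@(1,2):0 a9@(5,3):0 a10@(0,3):0 a11@(1,4):0 a12@(3,5):0 a13@(2,1):0 a14@(1,3):0 a15@(3,4):0 a16@(2,0):0 a17@(4,3):1 a18@(5,1):1 a19@(0,0):1 a20@(4,5):0 a21@(3,3):0 a22@(5,4):1 a23@(3,2):0
t=4: a0@(0,4):0 a1@(4,2):0 a2@(4,4):0 a3@(0,5):1 a4@(5,0):1 a5@(2,2):0 a6@(1,5):0 a7@(2,4):0 a8@(1,2):0 a9@(5,3):0 a10@(0,3):0 a11@(1,4):0 a12@(3,5):0 a13@(2,1):0 a14@(1,3):0 a15@(3,4):0 a16@(2,0):0 a17@(4,3):0 a18@(5,1):1 a19@(0,0):1 a20@(4,5):0 a21@(3,3):0 a22@(5,4):1 a23@(3,2):0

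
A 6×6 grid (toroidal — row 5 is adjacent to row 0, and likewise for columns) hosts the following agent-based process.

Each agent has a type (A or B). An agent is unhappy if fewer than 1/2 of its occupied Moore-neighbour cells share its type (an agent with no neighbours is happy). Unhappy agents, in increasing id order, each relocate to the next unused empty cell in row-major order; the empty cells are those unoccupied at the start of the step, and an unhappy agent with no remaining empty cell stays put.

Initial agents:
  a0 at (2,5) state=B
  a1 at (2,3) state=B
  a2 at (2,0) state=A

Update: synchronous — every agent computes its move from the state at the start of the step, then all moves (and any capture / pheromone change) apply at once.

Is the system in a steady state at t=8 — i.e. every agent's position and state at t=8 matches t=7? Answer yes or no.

t=1: a0@(0,0):B a1@(2,3):B a2@(0,1):A
t=2: a0@(0,2):B a1@(2,3):B a2@(0,3):A
t=3: a0@(0,0):B a1@(2,3):B a2@(0,1):A
t=4: a0@(0,2):B a1@(2,3):B a2@(0,3):A
t=5: a0@(0,0):B a1@(2,3):B a2@(0,1):A
t=6: a0@(0,2):B a1@(2,3):B a2@(0,3):A
t=7: a0@(0,0):B a1@(2,3):B a2@(0,1):A
t=8: a0@(0,2):B a1@(2,3):B a2@(0,3):A

no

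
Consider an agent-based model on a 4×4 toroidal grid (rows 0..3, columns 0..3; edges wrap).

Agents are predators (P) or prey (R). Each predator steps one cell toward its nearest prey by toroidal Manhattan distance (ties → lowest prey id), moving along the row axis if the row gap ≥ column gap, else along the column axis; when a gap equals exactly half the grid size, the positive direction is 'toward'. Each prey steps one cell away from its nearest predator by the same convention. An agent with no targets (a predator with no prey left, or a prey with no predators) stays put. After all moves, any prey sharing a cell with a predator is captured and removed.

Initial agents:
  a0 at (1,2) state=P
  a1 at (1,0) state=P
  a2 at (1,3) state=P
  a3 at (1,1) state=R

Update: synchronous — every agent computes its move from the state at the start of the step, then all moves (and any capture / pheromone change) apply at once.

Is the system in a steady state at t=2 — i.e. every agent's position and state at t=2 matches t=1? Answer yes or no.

t=1: a0@(1,1):P a1@(1,1):P a2@(1,0):P
t=2: (unchanged — steady state)

yes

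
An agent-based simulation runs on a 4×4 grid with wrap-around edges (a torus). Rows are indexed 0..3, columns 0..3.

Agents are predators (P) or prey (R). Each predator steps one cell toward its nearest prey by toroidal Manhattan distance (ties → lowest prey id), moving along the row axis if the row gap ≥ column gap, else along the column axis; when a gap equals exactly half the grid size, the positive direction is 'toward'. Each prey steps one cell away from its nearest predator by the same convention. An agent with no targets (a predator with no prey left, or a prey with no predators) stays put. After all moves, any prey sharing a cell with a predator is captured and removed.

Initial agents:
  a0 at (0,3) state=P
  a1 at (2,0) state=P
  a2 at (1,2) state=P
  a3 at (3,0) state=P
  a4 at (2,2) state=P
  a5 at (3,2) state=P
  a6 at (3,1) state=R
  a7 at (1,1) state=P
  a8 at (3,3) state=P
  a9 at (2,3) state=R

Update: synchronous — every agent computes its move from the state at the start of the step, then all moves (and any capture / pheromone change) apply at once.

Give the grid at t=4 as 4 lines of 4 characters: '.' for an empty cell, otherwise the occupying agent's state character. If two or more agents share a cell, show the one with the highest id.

t=1: a0@(1,3):P a1@(2,3):P a2@(2,2):P a3@(3,1):P a4@(2,3):P a5@(3,1):P a6@(3,2):R a7@(2,1):P a8@(2,3):P
t=2: a0@(2,3):P a1@(3,3):P a2@(3,2):P a3@(3,2):P a4@(3,3):P a5@(3,2):P a6@(0,2):R a7@(3,1):P a8@(3,3):P
t=3: a0@(3,3):P a1@(0,3):P a2@(0,2):P a3@(0,2):P a4@(0,3):P a5@(0,2):P a6@(1,2):R a7@(0,1):P a8@(0,3):P
t=4: a0@(0,3):P a1@(1,3):P a2@(1,2):P a3@(1,2):P a4@(1,3):P a5@(1,2):P a6@(2,2):R a7@(1,1):P a8@(1,3):P

...P
.PPP
..R.
....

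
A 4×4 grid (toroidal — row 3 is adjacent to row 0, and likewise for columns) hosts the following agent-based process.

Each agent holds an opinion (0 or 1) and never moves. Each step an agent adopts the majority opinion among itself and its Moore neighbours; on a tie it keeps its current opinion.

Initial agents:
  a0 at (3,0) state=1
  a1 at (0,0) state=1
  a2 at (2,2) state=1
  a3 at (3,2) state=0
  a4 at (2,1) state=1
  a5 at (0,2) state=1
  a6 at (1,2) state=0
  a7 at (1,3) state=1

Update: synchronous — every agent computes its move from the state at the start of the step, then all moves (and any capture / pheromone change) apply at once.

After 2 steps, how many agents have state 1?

t=1: a0@(3,0):1 a1@(0,0):1 a2@(2,2):1 a3@(3,2):1 a4@(2,1):1 a5@(0,2):1 a6@(1,2):1 a7@(1,3):1
t=2: (unchanged — steady state)

8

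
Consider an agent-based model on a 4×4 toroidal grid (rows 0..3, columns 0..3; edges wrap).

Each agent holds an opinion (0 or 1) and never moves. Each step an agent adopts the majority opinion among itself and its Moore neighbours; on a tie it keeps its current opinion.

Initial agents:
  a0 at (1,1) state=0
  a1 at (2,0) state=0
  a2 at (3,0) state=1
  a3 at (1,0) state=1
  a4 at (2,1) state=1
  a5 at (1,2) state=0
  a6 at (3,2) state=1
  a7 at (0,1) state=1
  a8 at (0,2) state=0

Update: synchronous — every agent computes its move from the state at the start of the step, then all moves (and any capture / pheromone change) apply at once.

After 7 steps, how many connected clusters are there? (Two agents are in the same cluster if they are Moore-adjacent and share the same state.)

1

t=1: a0@(1,1):0 a1@(2,0):1 a2@(3,0):1 a3@(1,0):1 a4@(2,1):1 a5@(1,2):0 a6@(3,2):1 a7@(0,1):1 a8@(0,2):0
t=2: a0@(1,1):1 a1@(2,0):1 a2@(3,0):1 a3@(1,0):1 a4@(2,1):1 a5@(1,2):0 a6@(3,2):1 a7@(0,1):1 a8@(0,2):0
t=3: a0@(1,1):1 a1@(2,0):1 a2@(3,0):1 a3@(1,0):1 a4@(2,1):1 a5@(1,2):1 a6@(3,2):1 a7@(0,1):1 a8@(0,2):1
t=4: (unchanged — steady state)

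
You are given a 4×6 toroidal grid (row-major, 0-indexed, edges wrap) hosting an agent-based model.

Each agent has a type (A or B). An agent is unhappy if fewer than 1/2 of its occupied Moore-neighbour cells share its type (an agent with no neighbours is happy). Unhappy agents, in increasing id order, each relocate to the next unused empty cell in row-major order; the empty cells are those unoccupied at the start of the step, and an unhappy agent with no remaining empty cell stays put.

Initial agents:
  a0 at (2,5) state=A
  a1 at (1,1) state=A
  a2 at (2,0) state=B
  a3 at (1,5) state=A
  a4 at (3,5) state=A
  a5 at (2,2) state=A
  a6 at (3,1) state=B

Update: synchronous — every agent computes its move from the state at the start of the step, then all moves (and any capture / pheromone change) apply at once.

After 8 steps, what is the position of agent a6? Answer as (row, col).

(3, 1)

t=1: a0@(2,5):A a1@(1,1):A a2@(0,0):B a3@(1,5):A a4@(3,5):A a5@(2,2):A a6@(3,1):B
t=2: a0@(2,5):A a1@(1,1):A a2@(0,1):B a3@(1,5):A a4@(3,5):A a5@(2,2):A a6@(3,1):B
t=3: (unchanged — steady state)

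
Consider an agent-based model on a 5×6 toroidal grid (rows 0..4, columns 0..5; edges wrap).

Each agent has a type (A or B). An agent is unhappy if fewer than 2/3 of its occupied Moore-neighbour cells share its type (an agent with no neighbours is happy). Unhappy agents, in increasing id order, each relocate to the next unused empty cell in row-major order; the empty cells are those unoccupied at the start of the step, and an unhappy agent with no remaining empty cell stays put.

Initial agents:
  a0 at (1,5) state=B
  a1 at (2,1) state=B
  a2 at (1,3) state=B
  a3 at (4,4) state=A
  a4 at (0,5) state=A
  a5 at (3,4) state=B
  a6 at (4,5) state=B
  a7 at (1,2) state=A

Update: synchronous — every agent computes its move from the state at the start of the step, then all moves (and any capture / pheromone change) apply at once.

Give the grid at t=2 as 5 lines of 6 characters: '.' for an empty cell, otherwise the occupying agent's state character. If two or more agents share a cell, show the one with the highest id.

t=1: a0@(0,0):B a1@(0,1):B a2@(0,2):B a3@(0,3):A a4@(0,4):A a5@(1,0):B a6@(1,1):B a7@(1,4):A
t=2: (unchanged — steady state)

BBBAA.
BB..A.
......
......
......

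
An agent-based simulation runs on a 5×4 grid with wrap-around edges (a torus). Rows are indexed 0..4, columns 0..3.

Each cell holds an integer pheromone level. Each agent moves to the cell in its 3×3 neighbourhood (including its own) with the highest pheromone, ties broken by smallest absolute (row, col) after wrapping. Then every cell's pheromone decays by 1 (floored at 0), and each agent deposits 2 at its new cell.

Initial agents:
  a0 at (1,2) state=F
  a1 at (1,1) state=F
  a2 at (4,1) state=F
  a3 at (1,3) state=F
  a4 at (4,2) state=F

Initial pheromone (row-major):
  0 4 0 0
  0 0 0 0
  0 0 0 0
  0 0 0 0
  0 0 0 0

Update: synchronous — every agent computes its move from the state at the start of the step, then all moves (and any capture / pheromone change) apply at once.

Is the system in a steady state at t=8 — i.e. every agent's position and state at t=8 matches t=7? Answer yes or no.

t=1: a0@(0,1) a1@(0,1) a2@(0,1) a3@(0,0) a4@(0,1) | pheromone: 2 11 0 0 / 0 0 0 0 / 0 0 0 0 / 0 0 0 0 / 0 0 0 0
t=2: a0@(0,1) a1@(0,1) a2@(0,1) a3@(0,1) a4@(0,1) | pheromone: 1 20 0 0 / 0 0 0 0 / 0 0 0 0 / 0 0 0 0 / 0 0 0 0
t=3: a0@(0,1) a1@(0,1) a2@(0,1) a3@(0,1) a4@(0,1) | pheromone: 0 29 0 0 / 0 0 0 0 / 0 0 0 0 / 0 0 0 0 / 0 0 0 0
t=4: a0@(0,1) a1@(0,1) a2@(0,1) a3@(0,1) a4@(0,1) | pheromone: 0 38 0 0 / 0 0 0 0 / 0 0 0 0 / 0 0 0 0 / 0 0 0 0
t=5: a0@(0,1) a1@(0,1) a2@(0,1) a3@(0,1) a4@(0,1) | pheromone: 0 47 0 0 / 0 0 0 0 / 0 0 0 0 / 0 0 0 0 / 0 0 0 0
t=6: a0@(0,1) a1@(0,1) a2@(0,1) a3@(0,1) a4@(0,1) | pheromone: 0 56 0 0 / 0 0 0 0 / 0 0 0 0 / 0 0 0 0 / 0 0 0 0
t=7: a0@(0,1) a1@(0,1) a2@(0,1) a3@(0,1) a4@(0,1) | pheromone: 0 65 0 0 / 0 0 0 0 / 0 0 0 0 / 0 0 0 0 / 0 0 0 0
t=8: a0@(0,1) a1@(0,1) a2@(0,1) a3@(0,1) a4@(0,1) | pheromone: 0 74 0 0 / 0 0 0 0 / 0 0 0 0 / 0 0 0 0 / 0 0 0 0

yes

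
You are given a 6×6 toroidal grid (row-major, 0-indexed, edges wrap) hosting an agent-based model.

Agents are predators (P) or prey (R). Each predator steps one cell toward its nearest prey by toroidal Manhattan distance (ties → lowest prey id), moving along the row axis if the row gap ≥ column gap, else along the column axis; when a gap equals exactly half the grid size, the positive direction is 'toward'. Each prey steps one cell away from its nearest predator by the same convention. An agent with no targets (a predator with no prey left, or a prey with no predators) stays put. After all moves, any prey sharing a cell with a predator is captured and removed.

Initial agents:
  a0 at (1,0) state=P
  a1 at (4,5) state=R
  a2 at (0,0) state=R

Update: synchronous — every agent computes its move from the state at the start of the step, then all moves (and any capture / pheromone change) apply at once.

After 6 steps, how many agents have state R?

2

t=1: a0@(0,0):P a1@(3,5):R a2@(5,0):R
t=2: a0@(5,0):P a1@(2,5):R a2@(4,0):R
t=3: a0@(4,0):P a1@(1,5):R a2@(3,0):R
t=4: a0@(3,0):P a1@(0,5):R a2@(2,0):R
t=5: a0@(2,0):P a1@(5,5):R a2@(1,0):R
t=6: a0@(1,0):P a1@(4,5):R a2@(0,0):R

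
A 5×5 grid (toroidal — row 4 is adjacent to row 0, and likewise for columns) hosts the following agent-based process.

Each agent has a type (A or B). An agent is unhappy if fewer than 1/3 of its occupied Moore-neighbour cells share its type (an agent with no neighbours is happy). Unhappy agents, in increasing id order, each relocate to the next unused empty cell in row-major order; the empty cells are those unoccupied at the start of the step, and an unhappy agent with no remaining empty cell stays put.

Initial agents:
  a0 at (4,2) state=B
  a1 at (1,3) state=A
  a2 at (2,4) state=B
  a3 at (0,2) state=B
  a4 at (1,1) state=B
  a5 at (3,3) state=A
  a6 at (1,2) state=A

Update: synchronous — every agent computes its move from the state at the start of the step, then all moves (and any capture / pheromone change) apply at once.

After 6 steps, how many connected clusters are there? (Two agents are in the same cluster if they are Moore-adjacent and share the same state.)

t=1: a0@(4,2):B a1@(1,3):A a2@(0,0):B a3@(0,2):B a4@(1,1):B a5@(0,1):A a6@(1,2):A
t=2: a0@(4,2):B a1@(1,3):A a2@(0,0):B a3@(0,2):B a4@(1,1):B a5@(0,3):A a6@(1,2):A
t=3: (unchanged — steady state)

2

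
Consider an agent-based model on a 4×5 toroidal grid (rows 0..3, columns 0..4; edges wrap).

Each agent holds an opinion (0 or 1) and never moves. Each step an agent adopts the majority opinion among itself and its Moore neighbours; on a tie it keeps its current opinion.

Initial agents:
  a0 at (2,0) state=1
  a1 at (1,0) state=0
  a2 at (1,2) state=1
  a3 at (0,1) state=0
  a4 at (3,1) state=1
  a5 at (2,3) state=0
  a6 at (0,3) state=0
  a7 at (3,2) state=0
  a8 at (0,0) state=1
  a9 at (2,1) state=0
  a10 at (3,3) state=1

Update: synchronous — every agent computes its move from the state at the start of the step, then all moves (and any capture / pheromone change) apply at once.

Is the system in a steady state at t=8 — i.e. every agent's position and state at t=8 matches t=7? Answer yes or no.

yes

t=1: a0@(2,0):1 a1@(1,0):0 a2@(1,2):0 a3@(0,1):0 a4@(3,1):1 a5@(2,3):0 a6@(0,3):0 a7@(3,2):0 a8@(0,0):1 a9@(2,1):0 a10@(3,3):0
t=2: (unchanged — steady state)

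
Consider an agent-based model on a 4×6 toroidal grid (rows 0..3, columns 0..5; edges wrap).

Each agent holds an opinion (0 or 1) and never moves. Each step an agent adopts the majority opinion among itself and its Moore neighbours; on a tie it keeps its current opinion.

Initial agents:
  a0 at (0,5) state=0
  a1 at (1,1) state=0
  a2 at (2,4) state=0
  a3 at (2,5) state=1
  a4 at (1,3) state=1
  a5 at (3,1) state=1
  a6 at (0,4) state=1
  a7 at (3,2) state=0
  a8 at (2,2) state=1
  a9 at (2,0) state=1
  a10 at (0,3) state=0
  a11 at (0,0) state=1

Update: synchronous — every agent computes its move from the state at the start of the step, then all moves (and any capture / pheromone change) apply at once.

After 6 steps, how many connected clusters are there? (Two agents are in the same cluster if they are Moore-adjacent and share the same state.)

2

t=1: a0@(0,5):1 a1@(1,1):1 a2@(2,4):1 a3@(2,5):1 a4@(1,3):1 a5@(3,1):1 a6@(0,4):1 a7@(3,2):0 a8@(2,2):1 a9@(2,0):1 a10@(0,3):0 a11@(0,0):1
t=2: (unchanged — steady state)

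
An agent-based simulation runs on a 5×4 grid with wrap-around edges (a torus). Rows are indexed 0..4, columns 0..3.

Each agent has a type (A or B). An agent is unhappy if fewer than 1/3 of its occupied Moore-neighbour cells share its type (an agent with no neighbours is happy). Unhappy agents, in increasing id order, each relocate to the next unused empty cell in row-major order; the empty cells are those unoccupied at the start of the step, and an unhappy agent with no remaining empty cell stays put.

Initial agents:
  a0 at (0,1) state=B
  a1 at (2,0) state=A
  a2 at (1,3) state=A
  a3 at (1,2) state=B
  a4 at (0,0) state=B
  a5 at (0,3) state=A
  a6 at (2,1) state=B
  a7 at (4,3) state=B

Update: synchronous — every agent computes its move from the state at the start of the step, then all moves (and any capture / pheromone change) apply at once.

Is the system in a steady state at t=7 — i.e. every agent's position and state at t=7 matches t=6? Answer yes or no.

t=1: a0@(0,1):B a1@(2,0):A a2@(1,3):A a3@(1,2):B a4@(0,0):B a5@(0,2):A a6@(2,1):B a7@(4,3):B
t=2: a0@(0,1):B a1@(2,0):A a2@(1,3):A a3@(1,2):B a4@(0,0):B a5@(0,3):A a6@(2,1):B a7@(4,3):B
t=3: a0@(0,1):B a1@(2,0):A a2@(1,3):A a3@(1,2):B a4@(0,0):B a5@(0,2):A a6@(2,1):B a7@(4,3):B
t=4: a0@(0,1):B a1@(2,0):A a2@(1,3):A a3@(1,2):B a4@(0,0):B a5@(0,3):A a6@(2,1):B a7@(4,3):B
t=5: a0@(0,1):B a1@(2,0):A a2@(1,3):A a3@(1,2):B a4@(0,0):B a5@(0,2):A a6@(2,1):B a7@(4,3):B
t=6: a0@(0,1):B a1@(2,0):A a2@(1,3):A a3@(1,2):B a4@(0,0):B a5@(0,3):A a6@(2,1):B a7@(4,3):B
t=7: a0@(0,1):B a1@(2,0):A a2@(1,3):A a3@(1,2):B a4@(0,0):B a5@(0,2):A a6@(2,1):B a7@(4,3):B

no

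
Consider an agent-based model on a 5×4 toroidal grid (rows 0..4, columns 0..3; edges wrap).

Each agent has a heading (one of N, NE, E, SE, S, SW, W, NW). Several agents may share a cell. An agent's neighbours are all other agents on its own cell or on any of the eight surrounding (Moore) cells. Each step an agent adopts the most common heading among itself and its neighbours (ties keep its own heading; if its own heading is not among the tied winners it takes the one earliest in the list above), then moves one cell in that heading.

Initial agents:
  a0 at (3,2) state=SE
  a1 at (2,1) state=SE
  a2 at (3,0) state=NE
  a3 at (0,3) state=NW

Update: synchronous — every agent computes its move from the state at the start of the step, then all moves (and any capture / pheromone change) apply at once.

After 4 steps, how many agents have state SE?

t=1: a0@(4,3):SE a1@(3,2):SE a2@(2,1):NE a3@(4,2):NW
t=2: a0@(0,0):SE a1@(4,3):SE a2@(1,2):NE a3@(0,3):SE
t=3: a0@(1,1):SE a1@(0,0):SE a2@(0,3):NE a3@(1,0):SE
t=4: a0@(2,2):SE a1@(1,1):SE a2@(1,0):SE a3@(2,1):SE

4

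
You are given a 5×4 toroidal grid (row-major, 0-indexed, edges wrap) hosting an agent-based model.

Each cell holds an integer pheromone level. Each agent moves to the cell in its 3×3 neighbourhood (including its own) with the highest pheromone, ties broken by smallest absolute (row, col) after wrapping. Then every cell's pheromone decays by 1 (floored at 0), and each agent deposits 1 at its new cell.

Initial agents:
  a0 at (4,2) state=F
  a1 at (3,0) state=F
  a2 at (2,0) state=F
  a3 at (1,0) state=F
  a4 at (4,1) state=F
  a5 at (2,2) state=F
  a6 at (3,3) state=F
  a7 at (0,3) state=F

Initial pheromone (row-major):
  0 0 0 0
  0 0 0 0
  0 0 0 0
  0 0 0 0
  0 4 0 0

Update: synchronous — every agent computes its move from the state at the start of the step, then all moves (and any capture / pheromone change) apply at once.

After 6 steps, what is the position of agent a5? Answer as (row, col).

t=1: a0@(4,1) a1@(4,1) a2@(1,0) a3@(0,0) a4@(4,1) a5@(1,1) a6@(2,0) a7@(0,0) | pheromone: 2 0 0 0 / 1 1 0 0 / 1 0 0 0 / 0 0 0 0 / 0 6 0 0
t=2: a0@(4,1) a1@(4,1) a2@(0,0) a3@(4,1) a4@(4,1) a5@(0,0) a6@(1,0) a7@(4,1) | pheromone: 3 0 0 0 / 1 0 0 0 / 0 0 0 0 / 0 0 0 0 / 0 10 0 0
t=3: a0@(4,1) a1@(4,1) a2@(4,1) a3@(4,1) a4@(4,1) a5@(4,1) a6@(0,0) a7@(4,1) | pheromone: 3 0 0 0 / 0 0 0 0 / 0 0 0 0 / 0 0 0 0 / 0 16 0 0
t=4: a0@(4,1) a1@(4,1) a2@(4,1) a3@(4,1) a4@(4,1) a5@(4,1) a6@(4,1) a7@(4,1) | pheromone: 2 0 0 0 / 0 0 0 0 / 0 0 0 0 / 0 0 0 0 / 0 23 0 0
t=5: a0@(4,1) a1@(4,1) a2@(4,1) a3@(4,1) a4@(4,1) a5@(4,1) a6@(4,1) a7@(4,1) | pheromone: 1 0 0 0 / 0 0 0 0 / 0 0 0 0 / 0 0 0 0 / 0 30 0 0
t=6: a0@(4,1) a1@(4,1) a2@(4,1) a3@(4,1) a4@(4,1) a5@(4,1) a6@(4,1) a7@(4,1) | pheromone: 0 0 0 0 / 0 0 0 0 / 0 0 0 0 / 0 0 0 0 / 0 37 0 0

(4, 1)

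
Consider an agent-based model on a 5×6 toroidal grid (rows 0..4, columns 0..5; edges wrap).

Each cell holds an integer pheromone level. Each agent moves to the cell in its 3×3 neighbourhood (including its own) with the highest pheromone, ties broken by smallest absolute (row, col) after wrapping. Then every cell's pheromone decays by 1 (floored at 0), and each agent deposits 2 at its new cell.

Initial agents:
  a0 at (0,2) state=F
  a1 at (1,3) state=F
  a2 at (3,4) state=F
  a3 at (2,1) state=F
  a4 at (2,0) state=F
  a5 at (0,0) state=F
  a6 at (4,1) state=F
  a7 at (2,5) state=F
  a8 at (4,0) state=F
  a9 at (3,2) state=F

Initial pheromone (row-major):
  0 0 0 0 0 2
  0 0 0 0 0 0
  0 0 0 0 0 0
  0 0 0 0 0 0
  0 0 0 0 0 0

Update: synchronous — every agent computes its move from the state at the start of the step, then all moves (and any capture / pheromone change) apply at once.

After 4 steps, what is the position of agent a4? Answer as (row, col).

(1, 0)

t=1: a0@(0,1) a1@(0,2) a2@(2,3) a3@(1,0) a4@(1,0) a5@(0,5) a6@(0,0) a7@(1,0) a8@(0,5) a9@(2,1) | pheromone: 2 2 2 0 0 5 / 6 0 0 0 0 0 / 0 2 0 2 0 0 / 0 0 0 0 0 0 / 0 0 0 0 0 0
t=2: a0@(1,0) a1@(0,1) a2@(2,3) a3@(1,0) a4@(1,0) a5@(1,0) a6@(1,0) a7@(1,0) a8@(1,0) a9@(1,0) | pheromone: 1 3 1 0 0 4 / 21 0 0 0 0 0 / 0 1 0 3 0 0 / 0 0 0 0 0 0 / 0 0 0 0 0 0
t=3: a0@(1,0) a1@(1,0) a2@(2,3) a3@(1,0) a4@(1,0) a5@(1,0) a6@(1,0) a7@(1,0) a8@(1,0) a9@(1,0) | pheromone: 0 2 0 0 0 3 / 38 0 0 0 0 0 / 0 0 0 4 0 0 / 0 0 0 0 0 0 / 0 0 0 0 0 0
t=4: a0@(1,0) a1@(1,0) a2@(2,3) a3@(1,0) a4@(1,0) a5@(1,0) a6@(1,0) a7@(1,0) a8@(1,0) a9@(1,0) | pheromone: 0 1 0 0 0 2 / 55 0 0 0 0 0 / 0 0 0 5 0 0 / 0 0 0 0 0 0 / 0 0 0 0 0 0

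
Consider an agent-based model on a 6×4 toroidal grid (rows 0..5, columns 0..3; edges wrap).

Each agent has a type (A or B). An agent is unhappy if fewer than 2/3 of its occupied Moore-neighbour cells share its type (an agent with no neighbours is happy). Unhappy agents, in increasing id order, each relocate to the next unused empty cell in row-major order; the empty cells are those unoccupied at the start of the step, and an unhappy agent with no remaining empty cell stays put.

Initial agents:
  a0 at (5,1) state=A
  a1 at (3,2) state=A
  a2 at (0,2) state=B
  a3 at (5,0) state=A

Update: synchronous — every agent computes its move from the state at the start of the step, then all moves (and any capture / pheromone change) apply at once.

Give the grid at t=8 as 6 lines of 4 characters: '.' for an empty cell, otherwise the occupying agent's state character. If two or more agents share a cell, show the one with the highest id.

..AB
A...
....
..A.
....
....

t=1: a0@(0,0):A a1@(3,2):A a2@(0,1):B a3@(5,0):A
t=2: a0@(0,2):A a1@(3,2):A a2@(0,3):B a3@(1,0):A
t=3: a0@(0,0):A a1@(3,2):A a2@(0,1):B a3@(1,1):A
t=4: a0@(0,2):A a1@(3,2):A a2@(0,3):B a3@(1,0):A
t=5: a0@(0,0):A a1@(3,2):A a2@(0,1):B a3@(1,1):A
t=6: a0@(0,2):A a1@(3,2):A a2@(0,3):B a3@(1,0):A
t=7: a0@(0,0):A a1@(3,2):A a2@(0,1):B a3@(1,1):A
t=8: a0@(0,2):A a1@(3,2):A a2@(0,3):B a3@(1,0):A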